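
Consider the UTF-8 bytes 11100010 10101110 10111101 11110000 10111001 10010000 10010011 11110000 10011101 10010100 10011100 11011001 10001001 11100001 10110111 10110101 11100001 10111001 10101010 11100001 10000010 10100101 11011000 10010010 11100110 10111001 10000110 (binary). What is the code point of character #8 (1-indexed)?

Offset 0: leading byte 0xE2 = 11100010 → 3-byte char #1 = E2 AE BD.
Offset 3: leading byte 0xF0 = 11110000 → 4-byte char #2 = F0 B9 90 93.
Offset 7: leading byte 0xF0 = 11110000 → 4-byte char #3 = F0 9D 94 9C.
Offset 11: leading byte 0xD9 = 11011001 → 2-byte char #4 = D9 89.
Offset 13: leading byte 0xE1 = 11100001 → 3-byte char #5 = E1 B7 B5.
Offset 16: leading byte 0xE1 = 11100001 → 3-byte char #6 = E1 B9 AA.
Offset 19: leading byte 0xE1 = 11100001 → 3-byte char #7 = E1 82 A5.
Offset 22: leading byte 0xD8 = 11011000 → 2-byte char #8 = D8 92.
Leading byte 0xD8 = 11011000 matches 110xxxxx → 2-byte sequence.
Byte 1: 0xD8 = 11011000, payload 11000 (5 bits).
Byte 2: 0x92 = 10010010 (10xxxxxx ✓), payload 010010.
Concatenate: 11000010010 = 0x612 (11 bits → U+0612).

U+0612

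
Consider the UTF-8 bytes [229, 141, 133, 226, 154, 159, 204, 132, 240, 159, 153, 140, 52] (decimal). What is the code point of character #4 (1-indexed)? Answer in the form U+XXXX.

Offset 0: leading byte 0xE5 = 11100101 → 3-byte char #1 = E5 8D 85.
Offset 3: leading byte 0xE2 = 11100010 → 3-byte char #2 = E2 9A 9F.
Offset 6: leading byte 0xCC = 11001100 → 2-byte char #3 = CC 84.
Offset 8: leading byte 0xF0 = 11110000 → 4-byte char #4 = F0 9F 99 8C.
Leading byte 0xF0 = 11110000 matches 11110xxx → 4-byte sequence.
Byte 1: 0xF0 = 11110000, payload 000 (3 bits).
Byte 2: 0x9F = 10011111 (10xxxxxx ✓), payload 011111.
Byte 3: 0x99 = 10011001 (10xxxxxx ✓), payload 011001.
Byte 4: 0x8C = 10001100 (10xxxxxx ✓), payload 001100.
Concatenate: 000011111011001001100 = 0x1F64C (21 bits → U+1F64C).

U+1F64C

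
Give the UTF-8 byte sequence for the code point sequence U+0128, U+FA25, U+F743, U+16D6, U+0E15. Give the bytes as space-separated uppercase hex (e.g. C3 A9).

U+0128: 2-byte form → C4 A8.
U+FA25: 3-byte form → EF A8 A5.
U+F743: 3-byte form → EF 9D 83.
U+16D6: 3-byte form → E1 9B 96.
U+0E15: 3-byte form → E0 B8 95.
Concatenated (14 bytes): C4 A8 EF A8 A5 EF 9D 83 E1 9B 96 E0 B8 95.

C4 A8 EF A8 A5 EF 9D 83 E1 9B 96 E0 B8 95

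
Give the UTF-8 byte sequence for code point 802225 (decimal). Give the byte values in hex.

U+C3DB1 = 0xC3DB1 = 802225 decimal. In range U+10000–U+10FFFF → 4-byte form: 11110xxx 10xxxxxx 10xxxxxx 10xxxxxx.
Binary (21 bits): 011000011110110110001.
Split 3+6+6+6: 011 | 000011 | 110110 | 110001.
Byte 1: 11110011 = 0xF3.
Byte 2: 10000011 = 0x83.
Byte 3: 10110110 = 0xB6.
Byte 4: 10110001 = 0xB1.

F3 83 B6 B1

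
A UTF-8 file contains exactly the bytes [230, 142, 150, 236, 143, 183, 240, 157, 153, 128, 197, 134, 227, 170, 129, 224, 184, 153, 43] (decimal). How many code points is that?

7

Byte at offset 0: 0xE6 = 11100110 → 3-byte char (#1). Advance 3.
Byte at offset 3: 0xEC = 11101100 → 3-byte char (#2). Advance 3.
Byte at offset 6: 0xF0 = 11110000 → 4-byte char (#3). Advance 4.
Byte at offset 10: 0xC5 = 11000101 → 2-byte char (#4). Advance 2.
Byte at offset 12: 0xE3 = 11100011 → 3-byte char (#5). Advance 3.
Byte at offset 15: 0xE0 = 11100000 → 3-byte char (#6). Advance 3.
Byte at offset 18: 0x2B = 00101011 → 1-byte char (#7). Advance 1.
Reached end at offset 19 after 7 code points.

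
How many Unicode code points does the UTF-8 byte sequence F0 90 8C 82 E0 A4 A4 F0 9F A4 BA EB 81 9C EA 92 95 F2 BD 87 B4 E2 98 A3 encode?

Byte at offset 0: 0xF0 = 11110000 → 4-byte char (#1). Advance 4.
Byte at offset 4: 0xE0 = 11100000 → 3-byte char (#2). Advance 3.
Byte at offset 7: 0xF0 = 11110000 → 4-byte char (#3). Advance 4.
Byte at offset 11: 0xEB = 11101011 → 3-byte char (#4). Advance 3.
Byte at offset 14: 0xEA = 11101010 → 3-byte char (#5). Advance 3.
Byte at offset 17: 0xF2 = 11110010 → 4-byte char (#6). Advance 4.
Byte at offset 21: 0xE2 = 11100010 → 3-byte char (#7). Advance 3.
Reached end at offset 24 after 7 code points.

7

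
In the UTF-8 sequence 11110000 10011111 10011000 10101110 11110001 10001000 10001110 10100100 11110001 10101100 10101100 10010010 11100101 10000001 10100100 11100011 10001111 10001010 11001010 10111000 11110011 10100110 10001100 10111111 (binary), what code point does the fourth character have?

U+5064

Offset 0: leading byte 0xF0 = 11110000 → 4-byte char #1 = F0 9F 98 AE.
Offset 4: leading byte 0xF1 = 11110001 → 4-byte char #2 = F1 88 8E A4.
Offset 8: leading byte 0xF1 = 11110001 → 4-byte char #3 = F1 AC AC 92.
Offset 12: leading byte 0xE5 = 11100101 → 3-byte char #4 = E5 81 A4.
Leading byte 0xE5 = 11100101 matches 1110xxxx → 3-byte sequence.
Byte 1: 0xE5 = 11100101, payload 0101 (4 bits).
Byte 2: 0x81 = 10000001 (10xxxxxx ✓), payload 000001.
Byte 3: 0xA4 = 10100100 (10xxxxxx ✓), payload 100100.
Concatenate: 0101000001100100 = 0x5064 (16 bits → U+5064).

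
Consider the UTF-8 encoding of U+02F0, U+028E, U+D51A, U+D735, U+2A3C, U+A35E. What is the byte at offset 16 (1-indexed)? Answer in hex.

0x9E

1-indexed offset 16 is 0-indexed offset 15.
U+02F0 → 2-byte form CB B0 at offsets 0–1.
U+028E → 2-byte form CA 8E at offsets 2–3.
U+D51A → 3-byte form ED 94 9A at offsets 4–6.
U+D735 → 3-byte form ED 9C B5 at offsets 7–9.
U+2A3C → 3-byte form E2 A8 BC at offsets 10–12.
U+A35E → 3-byte form EA 8D 9E at offsets 13–15.
Offset 15 falls in char 6's range; it's byte 3 of EA 8D 9E = 0x9E.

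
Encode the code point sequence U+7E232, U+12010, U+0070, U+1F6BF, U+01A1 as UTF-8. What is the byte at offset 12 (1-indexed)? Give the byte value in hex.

0x9A

1-indexed offset 12 is 0-indexed offset 11.
U+7E232 → 4-byte form F1 BE 88 B2 at offsets 0–3.
U+12010 → 4-byte form F0 92 80 90 at offsets 4–7.
U+0070 → 1-byte form 70 at offsets 8–8.
U+1F6BF → 4-byte form F0 9F 9A BF at offsets 9–12.
Offset 11 falls in char 4's range; it's byte 3 of F0 9F 9A BF = 0x9A.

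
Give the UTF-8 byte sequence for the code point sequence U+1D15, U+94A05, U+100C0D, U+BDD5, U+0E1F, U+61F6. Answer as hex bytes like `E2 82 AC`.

U+1D15: 3-byte form → E1 B4 95.
U+94A05: 4-byte form → F2 94 A8 85.
U+100C0D: 4-byte form → F4 80 B0 8D.
U+BDD5: 3-byte form → EB B7 95.
U+0E1F: 3-byte form → E0 B8 9F.
U+61F6: 3-byte form → E6 87 B6.
Concatenated (20 bytes): E1 B4 95 F2 94 A8 85 F4 80 B0 8D EB B7 95 E0 B8 9F E6 87 B6.

E1 B4 95 F2 94 A8 85 F4 80 B0 8D EB B7 95 E0 B8 9F E6 87 B6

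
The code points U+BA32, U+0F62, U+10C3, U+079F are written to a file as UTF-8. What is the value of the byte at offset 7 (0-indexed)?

U+BA32 → 3-byte form EB A8 B2 at offsets 0–2.
U+0F62 → 3-byte form E0 BD A2 at offsets 3–5.
U+10C3 → 3-byte form E1 83 83 at offsets 6–8.
Offset 7 falls in char 3's range; it's byte 2 of E1 83 83 = 0x83.

0x83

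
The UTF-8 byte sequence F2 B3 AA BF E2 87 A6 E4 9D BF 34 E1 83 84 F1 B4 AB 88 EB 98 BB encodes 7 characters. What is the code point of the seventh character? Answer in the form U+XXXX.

Offset 0: leading byte 0xF2 = 11110010 → 4-byte char #1 = F2 B3 AA BF.
Offset 4: leading byte 0xE2 = 11100010 → 3-byte char #2 = E2 87 A6.
Offset 7: leading byte 0xE4 = 11100100 → 3-byte char #3 = E4 9D BF.
Offset 10: leading byte 0x34 = 00110100 → 1-byte char #4 = 34.
Offset 11: leading byte 0xE1 = 11100001 → 3-byte char #5 = E1 83 84.
Offset 14: leading byte 0xF1 = 11110001 → 4-byte char #6 = F1 B4 AB 88.
Offset 18: leading byte 0xEB = 11101011 → 3-byte char #7 = EB 98 BB.
Leading byte 0xEB = 11101011 matches 1110xxxx → 3-byte sequence.
Byte 1: 0xEB = 11101011, payload 1011 (4 bits).
Byte 2: 0x98 = 10011000 (10xxxxxx ✓), payload 011000.
Byte 3: 0xBB = 10111011 (10xxxxxx ✓), payload 111011.
Concatenate: 1011011000111011 = 0xB63B (16 bits → U+B63B).

U+B63B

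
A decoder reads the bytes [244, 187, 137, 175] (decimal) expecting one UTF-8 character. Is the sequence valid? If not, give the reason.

invalid (encodes a value above U+10FFFF)

Leading byte 0xF4 = 11110100 → 4-byte form.
Payload = 0x13B26F, which exceeds U+10FFFF, the maximum Unicode code point. (Leading bytes F5–FF, or F4 followed by ≥ 0x90, are invalid.)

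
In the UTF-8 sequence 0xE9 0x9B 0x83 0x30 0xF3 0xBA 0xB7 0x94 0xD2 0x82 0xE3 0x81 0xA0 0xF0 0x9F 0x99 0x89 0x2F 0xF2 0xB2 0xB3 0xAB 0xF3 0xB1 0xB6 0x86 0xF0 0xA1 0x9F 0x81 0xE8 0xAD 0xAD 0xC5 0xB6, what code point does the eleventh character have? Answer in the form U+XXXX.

Offset 0: leading byte 0xE9 = 11101001 → 3-byte char #1 = E9 9B 83.
Offset 3: leading byte 0x30 = 00110000 → 1-byte char #2 = 30.
Offset 4: leading byte 0xF3 = 11110011 → 4-byte char #3 = F3 BA B7 94.
Offset 8: leading byte 0xD2 = 11010010 → 2-byte char #4 = D2 82.
Offset 10: leading byte 0xE3 = 11100011 → 3-byte char #5 = E3 81 A0.
Offset 13: leading byte 0xF0 = 11110000 → 4-byte char #6 = F0 9F 99 89.
Offset 17: leading byte 0x2F = 00101111 → 1-byte char #7 = 2F.
Offset 18: leading byte 0xF2 = 11110010 → 4-byte char #8 = F2 B2 B3 AB.
Offset 22: leading byte 0xF3 = 11110011 → 4-byte char #9 = F3 B1 B6 86.
Offset 26: leading byte 0xF0 = 11110000 → 4-byte char #10 = F0 A1 9F 81.
Offset 30: leading byte 0xE8 = 11101000 → 3-byte char #11 = E8 AD AD.
Leading byte 0xE8 = 11101000 matches 1110xxxx → 3-byte sequence.
Byte 1: 0xE8 = 11101000, payload 1000 (4 bits).
Byte 2: 0xAD = 10101101 (10xxxxxx ✓), payload 101101.
Byte 3: 0xAD = 10101101 (10xxxxxx ✓), payload 101101.
Concatenate: 1000101101101101 = 0x8B6D (16 bits → U+8B6D).

U+8B6D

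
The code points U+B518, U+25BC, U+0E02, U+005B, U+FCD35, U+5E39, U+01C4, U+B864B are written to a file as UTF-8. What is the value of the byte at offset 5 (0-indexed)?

0xBC

U+B518 → 3-byte form EB 94 98 at offsets 0–2.
U+25BC → 3-byte form E2 96 BC at offsets 3–5.
Offset 5 falls in char 2's range; it's byte 3 of E2 96 BC = 0xBC.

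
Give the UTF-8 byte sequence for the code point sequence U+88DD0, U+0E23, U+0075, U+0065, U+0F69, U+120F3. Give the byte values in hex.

U+88DD0: 4-byte form → F2 88 B7 90.
U+0E23: 3-byte form → E0 B8 A3.
U+0075: 1-byte form → 75.
U+0065: 1-byte form → 65.
U+0F69: 3-byte form → E0 BD A9.
U+120F3: 4-byte form → F0 92 83 B3.
Concatenated (16 bytes): F2 88 B7 90 E0 B8 A3 75 65 E0 BD A9 F0 92 83 B3.

F2 88 B7 90 E0 B8 A3 75 65 E0 BD A9 F0 92 83 B3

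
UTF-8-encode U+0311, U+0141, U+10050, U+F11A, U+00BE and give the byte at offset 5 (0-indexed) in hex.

0x90

U+0311 → 2-byte form CC 91 at offsets 0–1.
U+0141 → 2-byte form C5 81 at offsets 2–3.
U+10050 → 4-byte form F0 90 81 90 at offsets 4–7.
Offset 5 falls in char 3's range; it's byte 2 of F0 90 81 90 = 0x90.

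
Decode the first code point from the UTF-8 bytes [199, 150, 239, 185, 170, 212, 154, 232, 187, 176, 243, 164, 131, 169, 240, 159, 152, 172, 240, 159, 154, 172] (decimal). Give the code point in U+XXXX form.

U+01D6

Offset 0: leading byte 0xC7 = 11000111 → 2-byte char #1 = C7 96.
Leading byte 0xC7 = 11000111 matches 110xxxxx → 2-byte sequence.
Byte 1: 0xC7 = 11000111, payload 00111 (5 bits).
Byte 2: 0x96 = 10010110 (10xxxxxx ✓), payload 010110.
Concatenate: 00111010110 = 0x1D6 (11 bits → U+01D6).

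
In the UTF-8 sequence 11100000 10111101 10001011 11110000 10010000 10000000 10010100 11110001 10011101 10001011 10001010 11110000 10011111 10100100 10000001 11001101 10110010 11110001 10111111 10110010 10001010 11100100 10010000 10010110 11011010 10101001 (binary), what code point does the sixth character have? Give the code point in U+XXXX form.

Offset 0: leading byte 0xE0 = 11100000 → 3-byte char #1 = E0 BD 8B.
Offset 3: leading byte 0xF0 = 11110000 → 4-byte char #2 = F0 90 80 94.
Offset 7: leading byte 0xF1 = 11110001 → 4-byte char #3 = F1 9D 8B 8A.
Offset 11: leading byte 0xF0 = 11110000 → 4-byte char #4 = F0 9F A4 81.
Offset 15: leading byte 0xCD = 11001101 → 2-byte char #5 = CD B2.
Offset 17: leading byte 0xF1 = 11110001 → 4-byte char #6 = F1 BF B2 8A.
Leading byte 0xF1 = 11110001 matches 11110xxx → 4-byte sequence.
Byte 1: 0xF1 = 11110001, payload 001 (3 bits).
Byte 2: 0xBF = 10111111 (10xxxxxx ✓), payload 111111.
Byte 3: 0xB2 = 10110010 (10xxxxxx ✓), payload 110010.
Byte 4: 0x8A = 10001010 (10xxxxxx ✓), payload 001010.
Concatenate: 001111111110010001010 = 0x7FC8A (21 bits → U+7FC8A).

U+7FC8A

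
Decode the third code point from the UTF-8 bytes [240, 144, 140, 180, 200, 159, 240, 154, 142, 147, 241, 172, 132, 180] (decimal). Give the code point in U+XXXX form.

U+1A393

Offset 0: leading byte 0xF0 = 11110000 → 4-byte char #1 = F0 90 8C B4.
Offset 4: leading byte 0xC8 = 11001000 → 2-byte char #2 = C8 9F.
Offset 6: leading byte 0xF0 = 11110000 → 4-byte char #3 = F0 9A 8E 93.
Leading byte 0xF0 = 11110000 matches 11110xxx → 4-byte sequence.
Byte 1: 0xF0 = 11110000, payload 000 (3 bits).
Byte 2: 0x9A = 10011010 (10xxxxxx ✓), payload 011010.
Byte 3: 0x8E = 10001110 (10xxxxxx ✓), payload 001110.
Byte 4: 0x93 = 10010011 (10xxxxxx ✓), payload 010011.
Concatenate: 000011010001110010011 = 0x1A393 (21 bits → U+1A393).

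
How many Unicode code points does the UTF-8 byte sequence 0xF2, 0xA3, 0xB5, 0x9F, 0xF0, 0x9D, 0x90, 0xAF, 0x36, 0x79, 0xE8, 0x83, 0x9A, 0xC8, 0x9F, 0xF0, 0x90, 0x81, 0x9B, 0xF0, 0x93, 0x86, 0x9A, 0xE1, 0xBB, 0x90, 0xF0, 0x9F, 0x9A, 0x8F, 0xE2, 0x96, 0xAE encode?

11

Byte at offset 0: 0xF2 = 11110010 → 4-byte char (#1). Advance 4.
Byte at offset 4: 0xF0 = 11110000 → 4-byte char (#2). Advance 4.
Byte at offset 8: 0x36 = 00110110 → 1-byte char (#3). Advance 1.
Byte at offset 9: 0x79 = 01111001 → 1-byte char (#4). Advance 1.
Byte at offset 10: 0xE8 = 11101000 → 3-byte char (#5). Advance 3.
Byte at offset 13: 0xC8 = 11001000 → 2-byte char (#6). Advance 2.
Byte at offset 15: 0xF0 = 11110000 → 4-byte char (#7). Advance 4.
Byte at offset 19: 0xF0 = 11110000 → 4-byte char (#8). Advance 4.
Byte at offset 23: 0xE1 = 11100001 → 3-byte char (#9). Advance 3.
Byte at offset 26: 0xF0 = 11110000 → 4-byte char (#10). Advance 4.
Byte at offset 30: 0xE2 = 11100010 → 3-byte char (#11). Advance 3.
Reached end at offset 33 after 11 code points.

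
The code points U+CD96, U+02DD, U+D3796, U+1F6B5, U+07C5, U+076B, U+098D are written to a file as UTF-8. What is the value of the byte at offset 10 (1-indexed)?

1-indexed offset 10 is 0-indexed offset 9.
U+CD96 → 3-byte form EC B6 96 at offsets 0–2.
U+02DD → 2-byte form CB 9D at offsets 3–4.
U+D3796 → 4-byte form F3 93 9E 96 at offsets 5–8.
U+1F6B5 → 4-byte form F0 9F 9A B5 at offsets 9–12.
Offset 9 falls in char 4's range; it's byte 1 of F0 9F 9A B5 = 0xF0.

0xF0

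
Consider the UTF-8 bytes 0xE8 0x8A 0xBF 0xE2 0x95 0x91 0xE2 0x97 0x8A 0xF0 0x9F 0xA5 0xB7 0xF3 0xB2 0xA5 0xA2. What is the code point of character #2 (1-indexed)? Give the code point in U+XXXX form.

U+2551

Offset 0: leading byte 0xE8 = 11101000 → 3-byte char #1 = E8 8A BF.
Offset 3: leading byte 0xE2 = 11100010 → 3-byte char #2 = E2 95 91.
Leading byte 0xE2 = 11100010 matches 1110xxxx → 3-byte sequence.
Byte 1: 0xE2 = 11100010, payload 0010 (4 bits).
Byte 2: 0x95 = 10010101 (10xxxxxx ✓), payload 010101.
Byte 3: 0x91 = 10010001 (10xxxxxx ✓), payload 010001.
Concatenate: 0010010101010001 = 0x2551 (16 bits → U+2551).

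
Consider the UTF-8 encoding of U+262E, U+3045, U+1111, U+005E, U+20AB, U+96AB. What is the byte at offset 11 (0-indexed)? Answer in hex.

U+262E → 3-byte form E2 98 AE at offsets 0–2.
U+3045 → 3-byte form E3 81 85 at offsets 3–5.
U+1111 → 3-byte form E1 84 91 at offsets 6–8.
U+005E → 1-byte form 5E at offsets 9–9.
U+20AB → 3-byte form E2 82 AB at offsets 10–12.
Offset 11 falls in char 5's range; it's byte 2 of E2 82 AB = 0x82.

0x82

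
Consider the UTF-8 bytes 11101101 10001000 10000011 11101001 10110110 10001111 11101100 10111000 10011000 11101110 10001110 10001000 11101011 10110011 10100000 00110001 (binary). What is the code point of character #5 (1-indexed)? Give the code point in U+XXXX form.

Offset 0: leading byte 0xED = 11101101 → 3-byte char #1 = ED 88 83.
Offset 3: leading byte 0xE9 = 11101001 → 3-byte char #2 = E9 B6 8F.
Offset 6: leading byte 0xEC = 11101100 → 3-byte char #3 = EC B8 98.
Offset 9: leading byte 0xEE = 11101110 → 3-byte char #4 = EE 8E 88.
Offset 12: leading byte 0xEB = 11101011 → 3-byte char #5 = EB B3 A0.
Leading byte 0xEB = 11101011 matches 1110xxxx → 3-byte sequence.
Byte 1: 0xEB = 11101011, payload 1011 (4 bits).
Byte 2: 0xB3 = 10110011 (10xxxxxx ✓), payload 110011.
Byte 3: 0xA0 = 10100000 (10xxxxxx ✓), payload 100000.
Concatenate: 1011110011100000 = 0xBCE0 (16 bits → U+BCE0).

U+BCE0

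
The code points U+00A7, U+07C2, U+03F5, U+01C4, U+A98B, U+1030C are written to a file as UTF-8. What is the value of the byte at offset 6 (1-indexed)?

1-indexed offset 6 is 0-indexed offset 5.
U+00A7 → 2-byte form C2 A7 at offsets 0–1.
U+07C2 → 2-byte form DF 82 at offsets 2–3.
U+03F5 → 2-byte form CF B5 at offsets 4–5.
Offset 5 falls in char 3's range; it's byte 2 of CF B5 = 0xB5.

0xB5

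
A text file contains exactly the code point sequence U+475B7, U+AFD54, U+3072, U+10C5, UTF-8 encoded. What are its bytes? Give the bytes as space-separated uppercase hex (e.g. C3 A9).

F1 87 96 B7 F2 AF B5 94 E3 81 B2 E1 83 85

U+475B7: 4-byte form → F1 87 96 B7.
U+AFD54: 4-byte form → F2 AF B5 94.
U+3072: 3-byte form → E3 81 B2.
U+10C5: 3-byte form → E1 83 85.
Concatenated (14 bytes): F1 87 96 B7 F2 AF B5 94 E3 81 B2 E1 83 85.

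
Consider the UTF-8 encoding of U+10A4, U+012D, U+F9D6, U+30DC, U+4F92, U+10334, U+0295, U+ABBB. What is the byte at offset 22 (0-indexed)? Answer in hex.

0xBB

U+10A4 → 3-byte form E1 82 A4 at offsets 0–2.
U+012D → 2-byte form C4 AD at offsets 3–4.
U+F9D6 → 3-byte form EF A7 96 at offsets 5–7.
U+30DC → 3-byte form E3 83 9C at offsets 8–10.
U+4F92 → 3-byte form E4 BE 92 at offsets 11–13.
U+10334 → 4-byte form F0 90 8C B4 at offsets 14–17.
U+0295 → 2-byte form CA 95 at offsets 18–19.
U+ABBB → 3-byte form EA AE BB at offsets 20–22.
Offset 22 falls in char 8's range; it's byte 3 of EA AE BB = 0xBB.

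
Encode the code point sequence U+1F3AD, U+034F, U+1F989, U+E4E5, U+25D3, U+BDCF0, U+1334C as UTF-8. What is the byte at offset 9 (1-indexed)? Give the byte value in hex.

0xA6

1-indexed offset 9 is 0-indexed offset 8.
U+1F3AD → 4-byte form F0 9F 8E AD at offsets 0–3.
U+034F → 2-byte form CD 8F at offsets 4–5.
U+1F989 → 4-byte form F0 9F A6 89 at offsets 6–9.
Offset 8 falls in char 3's range; it's byte 3 of F0 9F A6 89 = 0xA6.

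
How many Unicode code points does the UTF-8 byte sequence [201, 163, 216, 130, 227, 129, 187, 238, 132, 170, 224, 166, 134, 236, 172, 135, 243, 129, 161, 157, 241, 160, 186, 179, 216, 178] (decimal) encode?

Byte at offset 0: 0xC9 = 11001001 → 2-byte char (#1). Advance 2.
Byte at offset 2: 0xD8 = 11011000 → 2-byte char (#2). Advance 2.
Byte at offset 4: 0xE3 = 11100011 → 3-byte char (#3). Advance 3.
Byte at offset 7: 0xEE = 11101110 → 3-byte char (#4). Advance 3.
Byte at offset 10: 0xE0 = 11100000 → 3-byte char (#5). Advance 3.
Byte at offset 13: 0xEC = 11101100 → 3-byte char (#6). Advance 3.
Byte at offset 16: 0xF3 = 11110011 → 4-byte char (#7). Advance 4.
Byte at offset 20: 0xF1 = 11110001 → 4-byte char (#8). Advance 4.
Byte at offset 24: 0xD8 = 11011000 → 2-byte char (#9). Advance 2.
Reached end at offset 26 after 9 code points.

9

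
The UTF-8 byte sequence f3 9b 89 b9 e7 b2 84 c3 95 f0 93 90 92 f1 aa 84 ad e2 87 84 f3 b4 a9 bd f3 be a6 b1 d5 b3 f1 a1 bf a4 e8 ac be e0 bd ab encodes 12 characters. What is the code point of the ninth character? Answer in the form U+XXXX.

Offset 0: leading byte 0xF3 = 11110011 → 4-byte char #1 = F3 9B 89 B9.
Offset 4: leading byte 0xE7 = 11100111 → 3-byte char #2 = E7 B2 84.
Offset 7: leading byte 0xC3 = 11000011 → 2-byte char #3 = C3 95.
Offset 9: leading byte 0xF0 = 11110000 → 4-byte char #4 = F0 93 90 92.
Offset 13: leading byte 0xF1 = 11110001 → 4-byte char #5 = F1 AA 84 AD.
Offset 17: leading byte 0xE2 = 11100010 → 3-byte char #6 = E2 87 84.
Offset 20: leading byte 0xF3 = 11110011 → 4-byte char #7 = F3 B4 A9 BD.
Offset 24: leading byte 0xF3 = 11110011 → 4-byte char #8 = F3 BE A6 B1.
Offset 28: leading byte 0xD5 = 11010101 → 2-byte char #9 = D5 B3.
Leading byte 0xD5 = 11010101 matches 110xxxxx → 2-byte sequence.
Byte 1: 0xD5 = 11010101, payload 10101 (5 bits).
Byte 2: 0xB3 = 10110011 (10xxxxxx ✓), payload 110011.
Concatenate: 10101110011 = 0x573 (11 bits → U+0573).

U+0573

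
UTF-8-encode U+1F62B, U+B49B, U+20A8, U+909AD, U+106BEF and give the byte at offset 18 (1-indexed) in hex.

1-indexed offset 18 is 0-indexed offset 17.
U+1F62B → 4-byte form F0 9F 98 AB at offsets 0–3.
U+B49B → 3-byte form EB 92 9B at offsets 4–6.
U+20A8 → 3-byte form E2 82 A8 at offsets 7–9.
U+909AD → 4-byte form F2 90 A6 AD at offsets 10–13.
U+106BEF → 4-byte form F4 86 AF AF at offsets 14–17.
Offset 17 falls in char 5's range; it's byte 4 of F4 86 AF AF = 0xAF.

0xAF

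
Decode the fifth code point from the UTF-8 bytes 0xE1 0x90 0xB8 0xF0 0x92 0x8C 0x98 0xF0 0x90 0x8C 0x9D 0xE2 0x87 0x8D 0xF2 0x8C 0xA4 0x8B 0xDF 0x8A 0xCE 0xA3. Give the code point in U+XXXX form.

Offset 0: leading byte 0xE1 = 11100001 → 3-byte char #1 = E1 90 B8.
Offset 3: leading byte 0xF0 = 11110000 → 4-byte char #2 = F0 92 8C 98.
Offset 7: leading byte 0xF0 = 11110000 → 4-byte char #3 = F0 90 8C 9D.
Offset 11: leading byte 0xE2 = 11100010 → 3-byte char #4 = E2 87 8D.
Offset 14: leading byte 0xF2 = 11110010 → 4-byte char #5 = F2 8C A4 8B.
Leading byte 0xF2 = 11110010 matches 11110xxx → 4-byte sequence.
Byte 1: 0xF2 = 11110010, payload 010 (3 bits).
Byte 2: 0x8C = 10001100 (10xxxxxx ✓), payload 001100.
Byte 3: 0xA4 = 10100100 (10xxxxxx ✓), payload 100100.
Byte 4: 0x8B = 10001011 (10xxxxxx ✓), payload 001011.
Concatenate: 010001100100100001011 = 0x8C90B (21 bits → U+8C90B).

U+8C90B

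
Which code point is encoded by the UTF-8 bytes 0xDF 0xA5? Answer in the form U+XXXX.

U+07E5

Leading byte 0xDF = 11011111 matches 110xxxxx → 2-byte sequence.
Byte 1: 0xDF = 11011111, payload 11111 (5 bits).
Byte 2: 0xA5 = 10100101 (10xxxxxx ✓), payload 100101.
Concatenate: 11111100101 = 0x7E5 (11 bits → U+07E5).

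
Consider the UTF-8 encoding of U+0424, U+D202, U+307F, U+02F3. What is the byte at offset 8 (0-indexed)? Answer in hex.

0xCB

U+0424 → 2-byte form D0 A4 at offsets 0–1.
U+D202 → 3-byte form ED 88 82 at offsets 2–4.
U+307F → 3-byte form E3 81 BF at offsets 5–7.
U+02F3 → 2-byte form CB B3 at offsets 8–9.
Offset 8 falls in char 4's range; it's byte 1 of CB B3 = 0xCB.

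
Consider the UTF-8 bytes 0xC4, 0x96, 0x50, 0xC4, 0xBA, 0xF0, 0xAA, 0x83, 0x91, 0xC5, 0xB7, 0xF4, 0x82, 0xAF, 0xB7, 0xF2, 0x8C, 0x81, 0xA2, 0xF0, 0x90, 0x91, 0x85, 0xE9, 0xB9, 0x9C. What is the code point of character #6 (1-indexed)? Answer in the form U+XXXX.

Offset 0: leading byte 0xC4 = 11000100 → 2-byte char #1 = C4 96.
Offset 2: leading byte 0x50 = 01010000 → 1-byte char #2 = 50.
Offset 3: leading byte 0xC4 = 11000100 → 2-byte char #3 = C4 BA.
Offset 5: leading byte 0xF0 = 11110000 → 4-byte char #4 = F0 AA 83 91.
Offset 9: leading byte 0xC5 = 11000101 → 2-byte char #5 = C5 B7.
Offset 11: leading byte 0xF4 = 11110100 → 4-byte char #6 = F4 82 AF B7.
Leading byte 0xF4 = 11110100 matches 11110xxx → 4-byte sequence.
Byte 1: 0xF4 = 11110100, payload 100 (3 bits).
Byte 2: 0x82 = 10000010 (10xxxxxx ✓), payload 000010.
Byte 3: 0xAF = 10101111 (10xxxxxx ✓), payload 101111.
Byte 4: 0xB7 = 10110111 (10xxxxxx ✓), payload 110111.
Concatenate: 100000010101111110111 = 0x102BF7 (21 bits → U+102BF7).

U+102BF7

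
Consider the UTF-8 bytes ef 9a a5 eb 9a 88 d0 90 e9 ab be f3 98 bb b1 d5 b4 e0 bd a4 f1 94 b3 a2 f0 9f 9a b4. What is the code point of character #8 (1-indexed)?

U+54CE2

Offset 0: leading byte 0xEF = 11101111 → 3-byte char #1 = EF 9A A5.
Offset 3: leading byte 0xEB = 11101011 → 3-byte char #2 = EB 9A 88.
Offset 6: leading byte 0xD0 = 11010000 → 2-byte char #3 = D0 90.
Offset 8: leading byte 0xE9 = 11101001 → 3-byte char #4 = E9 AB BE.
Offset 11: leading byte 0xF3 = 11110011 → 4-byte char #5 = F3 98 BB B1.
Offset 15: leading byte 0xD5 = 11010101 → 2-byte char #6 = D5 B4.
Offset 17: leading byte 0xE0 = 11100000 → 3-byte char #7 = E0 BD A4.
Offset 20: leading byte 0xF1 = 11110001 → 4-byte char #8 = F1 94 B3 A2.
Leading byte 0xF1 = 11110001 matches 11110xxx → 4-byte sequence.
Byte 1: 0xF1 = 11110001, payload 001 (3 bits).
Byte 2: 0x94 = 10010100 (10xxxxxx ✓), payload 010100.
Byte 3: 0xB3 = 10110011 (10xxxxxx ✓), payload 110011.
Byte 4: 0xA2 = 10100010 (10xxxxxx ✓), payload 100010.
Concatenate: 001010100110011100010 = 0x54CE2 (21 bits → U+54CE2).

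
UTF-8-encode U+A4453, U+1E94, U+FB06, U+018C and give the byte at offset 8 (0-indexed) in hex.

U+A4453 → 4-byte form F2 A4 91 93 at offsets 0–3.
U+1E94 → 3-byte form E1 BA 94 at offsets 4–6.
U+FB06 → 3-byte form EF AC 86 at offsets 7–9.
Offset 8 falls in char 3's range; it's byte 2 of EF AC 86 = 0xAC.

0xAC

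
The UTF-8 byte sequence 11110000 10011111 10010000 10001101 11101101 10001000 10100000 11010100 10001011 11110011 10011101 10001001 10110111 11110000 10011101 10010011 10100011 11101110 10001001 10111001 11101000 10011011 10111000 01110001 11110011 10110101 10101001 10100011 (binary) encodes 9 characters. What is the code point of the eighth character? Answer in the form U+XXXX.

U+0071

Offset 0: leading byte 0xF0 = 11110000 → 4-byte char #1 = F0 9F 90 8D.
Offset 4: leading byte 0xED = 11101101 → 3-byte char #2 = ED 88 A0.
Offset 7: leading byte 0xD4 = 11010100 → 2-byte char #3 = D4 8B.
Offset 9: leading byte 0xF3 = 11110011 → 4-byte char #4 = F3 9D 89 B7.
Offset 13: leading byte 0xF0 = 11110000 → 4-byte char #5 = F0 9D 93 A3.
Offset 17: leading byte 0xEE = 11101110 → 3-byte char #6 = EE 89 B9.
Offset 20: leading byte 0xE8 = 11101000 → 3-byte char #7 = E8 9B B8.
Offset 23: leading byte 0x71 = 01110001 → 1-byte char #8 = 71.
Leading byte 0x71 = 01110001 matches 0xxxxxxx → 1-byte sequence.
Byte 1: 0x71 = 01110001, payload 1110001 (7 bits).
Concatenate: 1110001 = 0x71 (7 bits → U+0071).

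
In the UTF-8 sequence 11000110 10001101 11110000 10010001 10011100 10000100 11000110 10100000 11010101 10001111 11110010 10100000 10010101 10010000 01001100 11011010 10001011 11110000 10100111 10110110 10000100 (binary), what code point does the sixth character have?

Offset 0: leading byte 0xC6 = 11000110 → 2-byte char #1 = C6 8D.
Offset 2: leading byte 0xF0 = 11110000 → 4-byte char #2 = F0 91 9C 84.
Offset 6: leading byte 0xC6 = 11000110 → 2-byte char #3 = C6 A0.
Offset 8: leading byte 0xD5 = 11010101 → 2-byte char #4 = D5 8F.
Offset 10: leading byte 0xF2 = 11110010 → 4-byte char #5 = F2 A0 95 90.
Offset 14: leading byte 0x4C = 01001100 → 1-byte char #6 = 4C.
Leading byte 0x4C = 01001100 matches 0xxxxxxx → 1-byte sequence.
Byte 1: 0x4C = 01001100, payload 1001100 (7 bits).
Concatenate: 1001100 = 0x4C (7 bits → U+004C).

U+004C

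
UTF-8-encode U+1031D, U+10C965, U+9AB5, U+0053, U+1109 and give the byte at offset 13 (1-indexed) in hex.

0xE1

1-indexed offset 13 is 0-indexed offset 12.
U+1031D → 4-byte form F0 90 8C 9D at offsets 0–3.
U+10C965 → 4-byte form F4 8C A5 A5 at offsets 4–7.
U+9AB5 → 3-byte form E9 AA B5 at offsets 8–10.
U+0053 → 1-byte form 53 at offsets 11–11.
U+1109 → 3-byte form E1 84 89 at offsets 12–14.
Offset 12 falls in char 5's range; it's byte 1 of E1 84 89 = 0xE1.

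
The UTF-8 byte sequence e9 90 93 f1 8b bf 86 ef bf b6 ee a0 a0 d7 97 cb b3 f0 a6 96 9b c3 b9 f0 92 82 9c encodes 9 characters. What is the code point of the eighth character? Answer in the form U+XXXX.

U+00F9

Offset 0: leading byte 0xE9 = 11101001 → 3-byte char #1 = E9 90 93.
Offset 3: leading byte 0xF1 = 11110001 → 4-byte char #2 = F1 8B BF 86.
Offset 7: leading byte 0xEF = 11101111 → 3-byte char #3 = EF BF B6.
Offset 10: leading byte 0xEE = 11101110 → 3-byte char #4 = EE A0 A0.
Offset 13: leading byte 0xD7 = 11010111 → 2-byte char #5 = D7 97.
Offset 15: leading byte 0xCB = 11001011 → 2-byte char #6 = CB B3.
Offset 17: leading byte 0xF0 = 11110000 → 4-byte char #7 = F0 A6 96 9B.
Offset 21: leading byte 0xC3 = 11000011 → 2-byte char #8 = C3 B9.
Leading byte 0xC3 = 11000011 matches 110xxxxx → 2-byte sequence.
Byte 1: 0xC3 = 11000011, payload 00011 (5 bits).
Byte 2: 0xB9 = 10111001 (10xxxxxx ✓), payload 111001.
Concatenate: 00011111001 = 0xF9 (11 bits → U+00F9).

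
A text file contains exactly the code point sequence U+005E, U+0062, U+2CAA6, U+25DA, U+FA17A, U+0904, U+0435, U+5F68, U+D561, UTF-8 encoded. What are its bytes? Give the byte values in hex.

5E 62 F0 AC AA A6 E2 97 9A F3 BA 85 BA E0 A4 84 D0 B5 E5 BD A8 ED 95 A1

U+005E: 1-byte form → 5E.
U+0062: 1-byte form → 62.
U+2CAA6: 4-byte form → F0 AC AA A6.
U+25DA: 3-byte form → E2 97 9A.
U+FA17A: 4-byte form → F3 BA 85 BA.
U+0904: 3-byte form → E0 A4 84.
U+0435: 2-byte form → D0 B5.
U+5F68: 3-byte form → E5 BD A8.
U+D561: 3-byte form → ED 95 A1.
Concatenated (24 bytes): 5E 62 F0 AC AA A6 E2 97 9A F3 BA 85 BA E0 A4 84 D0 B5 E5 BD A8 ED 95 A1.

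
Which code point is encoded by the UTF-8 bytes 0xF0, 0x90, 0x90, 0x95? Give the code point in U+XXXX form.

Leading byte 0xF0 = 11110000 matches 11110xxx → 4-byte sequence.
Byte 1: 0xF0 = 11110000, payload 000 (3 bits).
Byte 2: 0x90 = 10010000 (10xxxxxx ✓), payload 010000.
Byte 3: 0x90 = 10010000 (10xxxxxx ✓), payload 010000.
Byte 4: 0x95 = 10010101 (10xxxxxx ✓), payload 010101.
Concatenate: 000010000010000010101 = 0x10415 (21 bits → U+10415).

U+10415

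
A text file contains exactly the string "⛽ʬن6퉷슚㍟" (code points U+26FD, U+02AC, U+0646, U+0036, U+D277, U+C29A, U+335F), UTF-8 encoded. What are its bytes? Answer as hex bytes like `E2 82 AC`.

E2 9B BD CA AC D9 86 36 ED 89 B7 EC 8A 9A E3 8D 9F

U+26FD: 3-byte form → E2 9B BD.
U+02AC: 2-byte form → CA AC.
U+0646: 2-byte form → D9 86.
U+0036: 1-byte form → 36.
U+D277: 3-byte form → ED 89 B7.
U+C29A: 3-byte form → EC 8A 9A.
U+335F: 3-byte form → E3 8D 9F.
Concatenated (17 bytes): E2 9B BD CA AC D9 86 36 ED 89 B7 EC 8A 9A E3 8D 9F.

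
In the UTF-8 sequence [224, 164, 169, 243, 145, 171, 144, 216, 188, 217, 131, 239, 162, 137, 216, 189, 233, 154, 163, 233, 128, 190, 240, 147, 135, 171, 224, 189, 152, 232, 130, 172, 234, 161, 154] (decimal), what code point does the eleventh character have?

Offset 0: leading byte 0xE0 = 11100000 → 3-byte char #1 = E0 A4 A9.
Offset 3: leading byte 0xF3 = 11110011 → 4-byte char #2 = F3 91 AB 90.
Offset 7: leading byte 0xD8 = 11011000 → 2-byte char #3 = D8 BC.
Offset 9: leading byte 0xD9 = 11011001 → 2-byte char #4 = D9 83.
Offset 11: leading byte 0xEF = 11101111 → 3-byte char #5 = EF A2 89.
Offset 14: leading byte 0xD8 = 11011000 → 2-byte char #6 = D8 BD.
Offset 16: leading byte 0xE9 = 11101001 → 3-byte char #7 = E9 9A A3.
Offset 19: leading byte 0xE9 = 11101001 → 3-byte char #8 = E9 80 BE.
Offset 22: leading byte 0xF0 = 11110000 → 4-byte char #9 = F0 93 87 AB.
Offset 26: leading byte 0xE0 = 11100000 → 3-byte char #10 = E0 BD 98.
Offset 29: leading byte 0xE8 = 11101000 → 3-byte char #11 = E8 82 AC.
Leading byte 0xE8 = 11101000 matches 1110xxxx → 3-byte sequence.
Byte 1: 0xE8 = 11101000, payload 1000 (4 bits).
Byte 2: 0x82 = 10000010 (10xxxxxx ✓), payload 000010.
Byte 3: 0xAC = 10101100 (10xxxxxx ✓), payload 101100.
Concatenate: 1000000010101100 = 0x80AC (16 bits → U+80AC).

U+80AC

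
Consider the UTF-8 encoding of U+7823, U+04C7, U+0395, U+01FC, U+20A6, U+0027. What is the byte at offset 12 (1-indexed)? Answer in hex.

1-indexed offset 12 is 0-indexed offset 11.
U+7823 → 3-byte form E7 A0 A3 at offsets 0–2.
U+04C7 → 2-byte form D3 87 at offsets 3–4.
U+0395 → 2-byte form CE 95 at offsets 5–6.
U+01FC → 2-byte form C7 BC at offsets 7–8.
U+20A6 → 3-byte form E2 82 A6 at offsets 9–11.
Offset 11 falls in char 5's range; it's byte 3 of E2 82 A6 = 0xA6.

0xA6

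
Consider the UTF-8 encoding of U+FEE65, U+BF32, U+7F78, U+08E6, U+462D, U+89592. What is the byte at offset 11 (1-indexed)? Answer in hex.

1-indexed offset 11 is 0-indexed offset 10.
U+FEE65 → 4-byte form F3 BE B9 A5 at offsets 0–3.
U+BF32 → 3-byte form EB BC B2 at offsets 4–6.
U+7F78 → 3-byte form E7 BD B8 at offsets 7–9.
U+08E6 → 3-byte form E0 A3 A6 at offsets 10–12.
Offset 10 falls in char 4's range; it's byte 1 of E0 A3 A6 = 0xE0.

0xE0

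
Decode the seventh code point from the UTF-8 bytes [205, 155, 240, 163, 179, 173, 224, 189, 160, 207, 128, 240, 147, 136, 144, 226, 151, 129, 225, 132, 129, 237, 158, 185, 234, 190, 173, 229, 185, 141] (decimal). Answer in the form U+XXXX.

Offset 0: leading byte 0xCD = 11001101 → 2-byte char #1 = CD 9B.
Offset 2: leading byte 0xF0 = 11110000 → 4-byte char #2 = F0 A3 B3 AD.
Offset 6: leading byte 0xE0 = 11100000 → 3-byte char #3 = E0 BD A0.
Offset 9: leading byte 0xCF = 11001111 → 2-byte char #4 = CF 80.
Offset 11: leading byte 0xF0 = 11110000 → 4-byte char #5 = F0 93 88 90.
Offset 15: leading byte 0xE2 = 11100010 → 3-byte char #6 = E2 97 81.
Offset 18: leading byte 0xE1 = 11100001 → 3-byte char #7 = E1 84 81.
Leading byte 0xE1 = 11100001 matches 1110xxxx → 3-byte sequence.
Byte 1: 0xE1 = 11100001, payload 0001 (4 bits).
Byte 2: 0x84 = 10000100 (10xxxxxx ✓), payload 000100.
Byte 3: 0x81 = 10000001 (10xxxxxx ✓), payload 000001.
Concatenate: 0001000100000001 = 0x1101 (16 bits → U+1101).

U+1101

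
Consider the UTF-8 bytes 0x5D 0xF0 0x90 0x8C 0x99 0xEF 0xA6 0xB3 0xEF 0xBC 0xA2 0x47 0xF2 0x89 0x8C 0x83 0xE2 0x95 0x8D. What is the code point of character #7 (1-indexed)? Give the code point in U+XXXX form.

U+254D

Offset 0: leading byte 0x5D = 01011101 → 1-byte char #1 = 5D.
Offset 1: leading byte 0xF0 = 11110000 → 4-byte char #2 = F0 90 8C 99.
Offset 5: leading byte 0xEF = 11101111 → 3-byte char #3 = EF A6 B3.
Offset 8: leading byte 0xEF = 11101111 → 3-byte char #4 = EF BC A2.
Offset 11: leading byte 0x47 = 01000111 → 1-byte char #5 = 47.
Offset 12: leading byte 0xF2 = 11110010 → 4-byte char #6 = F2 89 8C 83.
Offset 16: leading byte 0xE2 = 11100010 → 3-byte char #7 = E2 95 8D.
Leading byte 0xE2 = 11100010 matches 1110xxxx → 3-byte sequence.
Byte 1: 0xE2 = 11100010, payload 0010 (4 bits).
Byte 2: 0x95 = 10010101 (10xxxxxx ✓), payload 010101.
Byte 3: 0x8D = 10001101 (10xxxxxx ✓), payload 001101.
Concatenate: 0010010101001101 = 0x254D (16 bits → U+254D).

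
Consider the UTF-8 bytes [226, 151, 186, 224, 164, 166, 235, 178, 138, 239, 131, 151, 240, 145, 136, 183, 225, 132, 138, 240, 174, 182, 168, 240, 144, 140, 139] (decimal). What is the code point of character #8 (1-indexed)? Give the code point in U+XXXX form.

Offset 0: leading byte 0xE2 = 11100010 → 3-byte char #1 = E2 97 BA.
Offset 3: leading byte 0xE0 = 11100000 → 3-byte char #2 = E0 A4 A6.
Offset 6: leading byte 0xEB = 11101011 → 3-byte char #3 = EB B2 8A.
Offset 9: leading byte 0xEF = 11101111 → 3-byte char #4 = EF 83 97.
Offset 12: leading byte 0xF0 = 11110000 → 4-byte char #5 = F0 91 88 B7.
Offset 16: leading byte 0xE1 = 11100001 → 3-byte char #6 = E1 84 8A.
Offset 19: leading byte 0xF0 = 11110000 → 4-byte char #7 = F0 AE B6 A8.
Offset 23: leading byte 0xF0 = 11110000 → 4-byte char #8 = F0 90 8C 8B.
Leading byte 0xF0 = 11110000 matches 11110xxx → 4-byte sequence.
Byte 1: 0xF0 = 11110000, payload 000 (3 bits).
Byte 2: 0x90 = 10010000 (10xxxxxx ✓), payload 010000.
Byte 3: 0x8C = 10001100 (10xxxxxx ✓), payload 001100.
Byte 4: 0x8B = 10001011 (10xxxxxx ✓), payload 001011.
Concatenate: 000010000001100001011 = 0x1030B (21 bits → U+1030B).

U+1030B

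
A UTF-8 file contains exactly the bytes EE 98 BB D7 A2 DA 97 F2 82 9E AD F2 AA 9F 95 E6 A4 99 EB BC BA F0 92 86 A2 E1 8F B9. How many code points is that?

9

Byte at offset 0: 0xEE = 11101110 → 3-byte char (#1). Advance 3.
Byte at offset 3: 0xD7 = 11010111 → 2-byte char (#2). Advance 2.
Byte at offset 5: 0xDA = 11011010 → 2-byte char (#3). Advance 2.
Byte at offset 7: 0xF2 = 11110010 → 4-byte char (#4). Advance 4.
Byte at offset 11: 0xF2 = 11110010 → 4-byte char (#5). Advance 4.
Byte at offset 15: 0xE6 = 11100110 → 3-byte char (#6). Advance 3.
Byte at offset 18: 0xEB = 11101011 → 3-byte char (#7). Advance 3.
Byte at offset 21: 0xF0 = 11110000 → 4-byte char (#8). Advance 4.
Byte at offset 25: 0xE1 = 11100001 → 3-byte char (#9). Advance 3.
Reached end at offset 28 after 9 code points.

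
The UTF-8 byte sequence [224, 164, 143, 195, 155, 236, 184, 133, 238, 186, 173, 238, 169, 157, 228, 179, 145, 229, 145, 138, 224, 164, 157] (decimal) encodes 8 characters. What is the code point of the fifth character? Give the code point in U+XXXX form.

U+EA5D

Offset 0: leading byte 0xE0 = 11100000 → 3-byte char #1 = E0 A4 8F.
Offset 3: leading byte 0xC3 = 11000011 → 2-byte char #2 = C3 9B.
Offset 5: leading byte 0xEC = 11101100 → 3-byte char #3 = EC B8 85.
Offset 8: leading byte 0xEE = 11101110 → 3-byte char #4 = EE BA AD.
Offset 11: leading byte 0xEE = 11101110 → 3-byte char #5 = EE A9 9D.
Leading byte 0xEE = 11101110 matches 1110xxxx → 3-byte sequence.
Byte 1: 0xEE = 11101110, payload 1110 (4 bits).
Byte 2: 0xA9 = 10101001 (10xxxxxx ✓), payload 101001.
Byte 3: 0x9D = 10011101 (10xxxxxx ✓), payload 011101.
Concatenate: 1110101001011101 = 0xEA5D (16 bits → U+EA5D).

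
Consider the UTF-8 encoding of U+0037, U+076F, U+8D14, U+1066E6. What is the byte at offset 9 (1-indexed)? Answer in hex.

1-indexed offset 9 is 0-indexed offset 8.
U+0037 → 1-byte form 37 at offsets 0–0.
U+076F → 2-byte form DD AF at offsets 1–2.
U+8D14 → 3-byte form E8 B4 94 at offsets 3–5.
U+1066E6 → 4-byte form F4 86 9B A6 at offsets 6–9.
Offset 8 falls in char 4's range; it's byte 3 of F4 86 9B A6 = 0x9B.

0x9B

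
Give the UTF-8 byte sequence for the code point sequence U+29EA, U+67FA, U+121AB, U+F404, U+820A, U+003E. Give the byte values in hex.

E2 A7 AA E6 9F BA F0 92 86 AB EF 90 84 E8 88 8A 3E

U+29EA: 3-byte form → E2 A7 AA.
U+67FA: 3-byte form → E6 9F BA.
U+121AB: 4-byte form → F0 92 86 AB.
U+F404: 3-byte form → EF 90 84.
U+820A: 3-byte form → E8 88 8A.
U+003E: 1-byte form → 3E.
Concatenated (17 bytes): E2 A7 AA E6 9F BA F0 92 86 AB EF 90 84 E8 88 8A 3E.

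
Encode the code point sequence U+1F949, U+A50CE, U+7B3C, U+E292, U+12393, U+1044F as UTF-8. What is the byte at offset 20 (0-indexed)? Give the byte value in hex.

U+1F949 → 4-byte form F0 9F A5 89 at offsets 0–3.
U+A50CE → 4-byte form F2 A5 83 8E at offsets 4–7.
U+7B3C → 3-byte form E7 AC BC at offsets 8–10.
U+E292 → 3-byte form EE 8A 92 at offsets 11–13.
U+12393 → 4-byte form F0 92 8E 93 at offsets 14–17.
U+1044F → 4-byte form F0 90 91 8F at offsets 18–21.
Offset 20 falls in char 6's range; it's byte 3 of F0 90 91 8F = 0x91.

0x91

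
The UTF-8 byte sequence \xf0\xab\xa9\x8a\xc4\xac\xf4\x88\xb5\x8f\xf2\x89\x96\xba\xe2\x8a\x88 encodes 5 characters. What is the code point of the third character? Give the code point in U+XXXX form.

U+108D4F

Offset 0: leading byte 0xF0 = 11110000 → 4-byte char #1 = F0 AB A9 8A.
Offset 4: leading byte 0xC4 = 11000100 → 2-byte char #2 = C4 AC.
Offset 6: leading byte 0xF4 = 11110100 → 4-byte char #3 = F4 88 B5 8F.
Leading byte 0xF4 = 11110100 matches 11110xxx → 4-byte sequence.
Byte 1: 0xF4 = 11110100, payload 100 (3 bits).
Byte 2: 0x88 = 10001000 (10xxxxxx ✓), payload 001000.
Byte 3: 0xB5 = 10110101 (10xxxxxx ✓), payload 110101.
Byte 4: 0x8F = 10001111 (10xxxxxx ✓), payload 001111.
Concatenate: 100001000110101001111 = 0x108D4F (21 bits → U+108D4F).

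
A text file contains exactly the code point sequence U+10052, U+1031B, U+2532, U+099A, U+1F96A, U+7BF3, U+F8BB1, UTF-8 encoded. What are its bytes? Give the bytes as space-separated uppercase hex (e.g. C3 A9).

F0 90 81 92 F0 90 8C 9B E2 94 B2 E0 A6 9A F0 9F A5 AA E7 AF B3 F3 B8 AE B1

U+10052: 4-byte form → F0 90 81 92.
U+1031B: 4-byte form → F0 90 8C 9B.
U+2532: 3-byte form → E2 94 B2.
U+099A: 3-byte form → E0 A6 9A.
U+1F96A: 4-byte form → F0 9F A5 AA.
U+7BF3: 3-byte form → E7 AF B3.
U+F8BB1: 4-byte form → F3 B8 AE B1.
Concatenated (25 bytes): F0 90 81 92 F0 90 8C 9B E2 94 B2 E0 A6 9A F0 9F A5 AA E7 AF B3 F3 B8 AE B1.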